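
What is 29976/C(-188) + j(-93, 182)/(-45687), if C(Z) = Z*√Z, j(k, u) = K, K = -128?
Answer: 128/45687 + 3747*I*√47/2209 ≈ 0.0028017 + 11.629*I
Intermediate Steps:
j(k, u) = -128
C(Z) = Z^(3/2)
29976/C(-188) + j(-93, 182)/(-45687) = 29976/((-188)^(3/2)) - 128/(-45687) = 29976/((-376*I*√47)) - 128*(-1/45687) = 29976*(I*√47/17672) + 128/45687 = 3747*I*√47/2209 + 128/45687 = 128/45687 + 3747*I*√47/2209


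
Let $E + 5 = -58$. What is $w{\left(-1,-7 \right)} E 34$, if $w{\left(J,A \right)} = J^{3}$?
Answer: $2142$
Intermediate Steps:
$E = -63$ ($E = -5 - 58 = -63$)
$w{\left(-1,-7 \right)} E 34 = \left(-1\right)^{3} \left(-63\right) 34 = \left(-1\right) \left(-63\right) 34 = 63 \cdot 34 = 2142$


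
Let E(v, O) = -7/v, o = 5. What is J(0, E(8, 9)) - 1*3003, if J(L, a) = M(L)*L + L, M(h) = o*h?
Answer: -3003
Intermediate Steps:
M(h) = 5*h
J(L, a) = L + 5*L**2 (J(L, a) = (5*L)*L + L = 5*L**2 + L = L + 5*L**2)
J(0, E(8, 9)) - 1*3003 = 0*(1 + 5*0) - 1*3003 = 0*(1 + 0) - 3003 = 0*1 - 3003 = 0 - 3003 = -3003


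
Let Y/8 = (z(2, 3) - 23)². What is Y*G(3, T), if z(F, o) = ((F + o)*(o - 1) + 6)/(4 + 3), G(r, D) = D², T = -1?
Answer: 168200/49 ≈ 3432.7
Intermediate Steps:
z(F, o) = 6/7 + (-1 + o)*(F + o)/7 (z(F, o) = ((F + o)*(-1 + o) + 6)/7 = ((-1 + o)*(F + o) + 6)*(⅐) = (6 + (-1 + o)*(F + o))*(⅐) = 6/7 + (-1 + o)*(F + o)/7)
Y = 168200/49 (Y = 8*((6/7 - ⅐*2 - ⅐*3 + (⅐)*3² + (⅐)*2*3) - 23)² = 8*((6/7 - 2/7 - 3/7 + (⅐)*9 + 6/7) - 23)² = 8*((6/7 - 2/7 - 3/7 + 9/7 + 6/7) - 23)² = 8*(16/7 - 23)² = 8*(-145/7)² = 8*(21025/49) = 168200/49 ≈ 3432.7)
Y*G(3, T) = (168200/49)*(-1)² = (168200/49)*1 = 168200/49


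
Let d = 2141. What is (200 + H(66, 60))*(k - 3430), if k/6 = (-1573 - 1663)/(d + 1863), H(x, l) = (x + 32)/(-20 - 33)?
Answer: -36108858568/53053 ≈ -6.8062e+5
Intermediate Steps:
H(x, l) = -32/53 - x/53 (H(x, l) = (32 + x)/(-53) = (32 + x)*(-1/53) = -32/53 - x/53)
k = -4854/1001 (k = 6*((-1573 - 1663)/(2141 + 1863)) = 6*(-3236/4004) = 6*(-3236*1/4004) = 6*(-809/1001) = -4854/1001 ≈ -4.8492)
(200 + H(66, 60))*(k - 3430) = (200 + (-32/53 - 1/53*66))*(-4854/1001 - 3430) = (200 + (-32/53 - 66/53))*(-3438284/1001) = (200 - 98/53)*(-3438284/1001) = (10502/53)*(-3438284/1001) = -36108858568/53053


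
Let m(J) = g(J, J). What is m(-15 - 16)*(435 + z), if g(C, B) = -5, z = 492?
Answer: -4635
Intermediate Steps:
m(J) = -5
m(-15 - 16)*(435 + z) = -5*(435 + 492) = -5*927 = -4635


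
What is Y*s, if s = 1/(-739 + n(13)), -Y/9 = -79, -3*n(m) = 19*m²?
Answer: -2133/5428 ≈ -0.39296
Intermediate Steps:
n(m) = -19*m²/3
Y = 711 (Y = -9*(-79) = 711)
s = -3/5428 (s = 1/(-739 - 19/3*13²) = 1/(-739 - 19/3*169) = 1/(-739 - 3211/3) = 1/(-5428/3) = -3/5428 ≈ -0.00055269)
Y*s = 711*(-3/5428) = -2133/5428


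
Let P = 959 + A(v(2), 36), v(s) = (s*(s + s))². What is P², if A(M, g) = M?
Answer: 1046529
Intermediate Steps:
v(s) = 4*s⁴ (v(s) = (s*(2*s))² = (2*s²)² = 4*s⁴)
P = 1023 (P = 959 + 4*2⁴ = 959 + 4*16 = 959 + 64 = 1023)
P² = 1023² = 1046529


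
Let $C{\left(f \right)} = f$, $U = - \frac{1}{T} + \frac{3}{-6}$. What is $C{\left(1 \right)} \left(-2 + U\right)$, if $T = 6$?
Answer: $- \frac{8}{3} \approx -2.6667$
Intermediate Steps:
$U = - \frac{2}{3}$ ($U = - \frac{1}{6} + \frac{3}{-6} = \left(-1\right) \frac{1}{6} + 3 \left(- \frac{1}{6}\right) = - \frac{1}{6} - \frac{1}{2} = - \frac{2}{3} \approx -0.66667$)
$C{\left(1 \right)} \left(-2 + U\right) = 1 \left(-2 - \frac{2}{3}\right) = 1 \left(- \frac{8}{3}\right) = - \frac{8}{3}$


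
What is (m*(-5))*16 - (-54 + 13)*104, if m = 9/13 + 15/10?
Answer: 53152/13 ≈ 4088.6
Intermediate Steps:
m = 57/26 (m = 9*(1/13) + 15*(1/10) = 9/13 + 3/2 = 57/26 ≈ 2.1923)
(m*(-5))*16 - (-54 + 13)*104 = ((57/26)*(-5))*16 - (-54 + 13)*104 = -285/26*16 - (-41)*104 = -2280/13 - 1*(-4264) = -2280/13 + 4264 = 53152/13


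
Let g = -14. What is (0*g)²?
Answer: 0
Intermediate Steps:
(0*g)² = (0*(-14))² = 0² = 0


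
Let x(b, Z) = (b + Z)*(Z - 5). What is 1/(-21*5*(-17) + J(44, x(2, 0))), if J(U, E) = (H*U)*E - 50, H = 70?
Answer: -1/29065 ≈ -3.4406e-5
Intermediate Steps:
x(b, Z) = (-5 + Z)*(Z + b) (x(b, Z) = (Z + b)*(-5 + Z) = (-5 + Z)*(Z + b))
J(U, E) = -50 + 70*E*U (J(U, E) = (70*U)*E - 50 = 70*E*U - 50 = -50 + 70*E*U)
1/(-21*5*(-17) + J(44, x(2, 0))) = 1/(-21*5*(-17) + (-50 + 70*(0² - 5*0 - 5*2 + 0*2)*44)) = 1/(-105*(-17) + (-50 + 70*(0 + 0 - 10 + 0)*44)) = 1/(1785 + (-50 + 70*(-10)*44)) = 1/(1785 + (-50 - 30800)) = 1/(1785 - 30850) = 1/(-29065) = -1/29065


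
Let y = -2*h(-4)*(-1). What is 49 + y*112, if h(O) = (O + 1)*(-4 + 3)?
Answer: 721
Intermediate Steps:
h(O) = -1 - O (h(O) = (1 + O)*(-1) = -1 - O)
y = 6 (y = -2*(-1 - 1*(-4))*(-1) = -2*(-1 + 4)*(-1) = -2*3*(-1) = -6*(-1) = 6)
49 + y*112 = 49 + 6*112 = 49 + 672 = 721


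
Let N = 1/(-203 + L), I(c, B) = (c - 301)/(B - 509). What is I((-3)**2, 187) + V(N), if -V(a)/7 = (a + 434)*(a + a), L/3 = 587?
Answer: -584849399/195402802 ≈ -2.9930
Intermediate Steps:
I(c, B) = (-301 + c)/(-509 + B)
L = 1761 (L = 3*587 = 1761)
N = 1/1558 (N = 1/(-203 + 1761) = 1/1558 ≈ 0.00064185)
V(a) = -14*a*(434 + a) (V(a) = -7*(a + 434)*(a + a) = -7*(434 + a)*2*a = -14*a*(434 + a))
I((-3)**2, 187) + V(N) = (-301 + (-3)**2)/(-509 + 187) - 14*1/1558*(434 + 1/1558) = (-301 + 9)/(-322) - 14*1/1558*676173/1558 = -1/322*(-292) - 4733211/1213682 = 146/161 - 4733211/1213682 = -584849399/195402802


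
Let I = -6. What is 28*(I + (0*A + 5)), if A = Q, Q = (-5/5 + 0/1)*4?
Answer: -28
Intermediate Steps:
Q = -4 (Q = (-5*1/5 + 0*1)*4 = (-1 + 0)*4 = -1*4 = -4)
A = -4
28*(I + (0*A + 5)) = 28*(-6 + (0*(-4) + 5)) = 28*(-6 + (0 + 5)) = 28*(-6 + 5) = 28*(-1) = -28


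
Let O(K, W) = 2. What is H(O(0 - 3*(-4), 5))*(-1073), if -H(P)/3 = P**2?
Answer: 12876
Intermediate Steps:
H(P) = -3*P**2
H(O(0 - 3*(-4), 5))*(-1073) = -3*2**2*(-1073) = -3*4*(-1073) = -12*(-1073) = 12876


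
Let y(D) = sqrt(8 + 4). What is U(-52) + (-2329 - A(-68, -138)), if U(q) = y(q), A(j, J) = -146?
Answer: -2183 + 2*sqrt(3) ≈ -2179.5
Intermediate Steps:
y(D) = 2*sqrt(3) (y(D) = sqrt(12) = 2*sqrt(3))
U(q) = 2*sqrt(3)
U(-52) + (-2329 - A(-68, -138)) = 2*sqrt(3) + (-2329 - 1*(-146)) = 2*sqrt(3) + (-2329 + 146) = 2*sqrt(3) - 2183 = -2183 + 2*sqrt(3)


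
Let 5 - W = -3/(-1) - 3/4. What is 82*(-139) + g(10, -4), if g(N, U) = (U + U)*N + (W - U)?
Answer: -45885/4 ≈ -11471.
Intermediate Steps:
W = 11/4 (W = 5 - (-3/(-1) - 3/4) = 5 - (-3*(-1) - 3*¼) = 5 - (3 - ¾) = 5 - 1*9/4 = 5 - 9/4 = 11/4 ≈ 2.7500)
g(N, U) = 11/4 - U + 2*N*U (g(N, U) = (U + U)*N + (11/4 - U) = (2*U)*N + (11/4 - U) = 2*N*U + (11/4 - U) = 11/4 - U + 2*N*U)
82*(-139) + g(10, -4) = 82*(-139) + (11/4 - 1*(-4) + 2*10*(-4)) = -11398 + (11/4 + 4 - 80) = -11398 - 293/4 = -45885/4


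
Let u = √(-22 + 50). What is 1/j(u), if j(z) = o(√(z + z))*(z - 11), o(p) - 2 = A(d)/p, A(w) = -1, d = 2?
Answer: -14/((11 - 2*√7)*(28 - 7^(¾))) ≈ -0.10350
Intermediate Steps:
u = 2*√7 (u = √28 = 2*√7 ≈ 5.2915)
o(p) = 2 - 1/p
j(z) = (-11 + z)*(2 - √2/(2*√z)) (j(z) = (2 - 1/(√(z + z)))*(z - 11) = (2 - 1/(√(2*z)))*(-11 + z) = (2 - 1/(√2*√z))*(-11 + z) = (2 - √2/(2*√z))*(-11 + z) = (-11 + z)*(2 - √2/(2*√z)))
1/j(u) = 1/((-11 + 2*√7)*(-√2 + 4*√(2*√7))/(2*√(2*√7))) = 1/((√2*7^(¾)/14)*(-11 + 2*√7)*(-√2 + 4*(√2*7^(¼)))/2) = 1/((√2*7^(¾)/14)*(-11 + 2*√7)*(-√2 + 4*√2*7^(¼))/2) = 1/(√2*7^(¾)*(-11 + 2*√7)*(-√2 + 4*√2*7^(¼))/28) = 2*√2*7^(¼)/((-11 + 2*√7)*(-√2 + 4*√2*7^(¼)))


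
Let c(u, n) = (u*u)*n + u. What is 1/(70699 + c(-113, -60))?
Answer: -1/695554 ≈ -1.4377e-6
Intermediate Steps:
c(u, n) = u + n*u² (c(u, n) = u²*n + u = n*u² + u = u + n*u²)
1/(70699 + c(-113, -60)) = 1/(70699 - 113*(1 - 60*(-113))) = 1/(70699 - 113*(1 + 6780)) = 1/(70699 - 113*6781) = 1/(70699 - 766253) = 1/(-695554) = -1/695554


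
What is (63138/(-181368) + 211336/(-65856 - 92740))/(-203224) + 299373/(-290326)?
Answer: -36458248243668214895/35356769886170165664 ≈ -1.0312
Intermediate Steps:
(63138/(-181368) + 211336/(-65856 - 92740))/(-203224) + 299373/(-290326) = (63138*(-1/181368) + 211336/(-158596))*(-1/203224) + 299373*(-1/290326) = (-10523/30228 + 211336*(-1/158596))*(-1/203224) - 299373/290326 = (-10523/30228 - 52834/39649)*(-1/203224) - 299373/290326 = -2014292579/1198509972*(-1/203224) - 299373/290326 = 2014292579/243565990549728 - 299373/290326 = -36458248243668214895/35356769886170165664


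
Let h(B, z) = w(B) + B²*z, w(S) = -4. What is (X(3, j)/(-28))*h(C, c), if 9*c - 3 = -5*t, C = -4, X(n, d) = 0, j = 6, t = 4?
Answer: 0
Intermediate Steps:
c = -17/9 (c = ⅓ + (-5*4)/9 = ⅓ + (⅑)*(-20) = ⅓ - 20/9 = -17/9 ≈ -1.8889)
h(B, z) = -4 + z*B² (h(B, z) = -4 + B²*z = -4 + z*B²)
(X(3, j)/(-28))*h(C, c) = (0/(-28))*(-4 - 17/9*(-4)²) = (-1/28*0)*(-4 - 17/9*16) = 0*(-4 - 272/9) = 0*(-308/9) = 0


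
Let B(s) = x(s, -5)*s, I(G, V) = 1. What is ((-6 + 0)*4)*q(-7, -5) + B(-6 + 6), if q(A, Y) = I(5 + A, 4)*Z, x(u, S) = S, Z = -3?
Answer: 72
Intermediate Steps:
B(s) = -5*s
q(A, Y) = -3 (q(A, Y) = 1*(-3) = -3)
((-6 + 0)*4)*q(-7, -5) + B(-6 + 6) = ((-6 + 0)*4)*(-3) - 5*(-6 + 6) = -6*4*(-3) - 5*0 = -24*(-3) + 0 = 72 + 0 = 72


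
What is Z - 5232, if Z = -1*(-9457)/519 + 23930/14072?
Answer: -19032861401/3651684 ≈ -5212.1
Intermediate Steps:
Z = 72749287/3651684 (Z = 9457*(1/519) + 23930*(1/14072) = 9457/519 + 11965/7036 = 72749287/3651684 ≈ 19.922)
Z - 5232 = 72749287/3651684 - 5232 = -19032861401/3651684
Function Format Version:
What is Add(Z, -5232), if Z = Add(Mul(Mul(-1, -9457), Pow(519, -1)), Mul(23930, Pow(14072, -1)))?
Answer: Rational(-19032861401, 3651684) ≈ -5212.1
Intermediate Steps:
Z = Rational(72749287, 3651684) (Z = Add(Mul(9457, Rational(1, 519)), Mul(23930, Rational(1, 14072))) = Add(Rational(9457, 519), Rational(11965, 7036)) = Rational(72749287, 3651684) ≈ 19.922)
Add(Z, -5232) = Add(Rational(72749287, 3651684), -5232) = Rational(-19032861401, 3651684)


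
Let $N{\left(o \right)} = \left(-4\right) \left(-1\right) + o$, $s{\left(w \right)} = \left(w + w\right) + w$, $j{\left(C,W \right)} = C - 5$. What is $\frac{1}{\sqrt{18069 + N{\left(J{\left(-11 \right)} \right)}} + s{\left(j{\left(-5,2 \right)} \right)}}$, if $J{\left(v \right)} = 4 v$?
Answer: $\frac{30}{17129} + \frac{11 \sqrt{149}}{17129} \approx 0.0095903$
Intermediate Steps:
$j{\left(C,W \right)} = -5 + C$
$s{\left(w \right)} = 3 w$ ($s{\left(w \right)} = 2 w + w = 3 w$)
$N{\left(o \right)} = 4 + o$
$\frac{1}{\sqrt{18069 + N{\left(J{\left(-11 \right)} \right)}} + s{\left(j{\left(-5,2 \right)} \right)}} = \frac{1}{\sqrt{18069 + \left(4 + 4 \left(-11\right)\right)} + 3 \left(-5 - 5\right)} = \frac{1}{\sqrt{18069 + \left(4 - 44\right)} + 3 \left(-10\right)} = \frac{1}{\sqrt{18069 - 40} - 30} = \frac{1}{\sqrt{18029} - 30} = \frac{1}{11 \sqrt{149} - 30} = \frac{1}{-30 + 11 \sqrt{149}}$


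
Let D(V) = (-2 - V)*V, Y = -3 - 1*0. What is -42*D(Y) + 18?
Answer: 144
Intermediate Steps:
Y = -3 (Y = -3 + 0 = -3)
D(V) = V*(-2 - V)
-42*D(Y) + 18 = -(-42)*(-3)*(2 - 3) + 18 = -(-42)*(-3)*(-1) + 18 = -42*(-3) + 18 = 126 + 18 = 144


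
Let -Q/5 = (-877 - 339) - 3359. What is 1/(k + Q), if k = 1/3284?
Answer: 3284/75121501 ≈ 4.3716e-5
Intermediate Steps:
k = 1/3284 ≈ 0.00030451
Q = 22875 (Q = -5*((-877 - 339) - 3359) = -5*(-1216 - 3359) = -5*(-4575) = 22875)
1/(k + Q) = 1/(1/3284 + 22875) = 1/(75121501/3284) = 3284/75121501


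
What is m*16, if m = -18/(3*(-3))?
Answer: 32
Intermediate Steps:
m = 2 (m = -18/(-9) = -18*(-1/9) = 2)
m*16 = 2*16 = 32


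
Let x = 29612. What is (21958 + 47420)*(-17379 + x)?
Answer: 848701074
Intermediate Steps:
(21958 + 47420)*(-17379 + x) = (21958 + 47420)*(-17379 + 29612) = 69378*12233 = 848701074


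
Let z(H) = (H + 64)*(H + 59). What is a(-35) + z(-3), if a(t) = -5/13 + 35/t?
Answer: 44390/13 ≈ 3414.6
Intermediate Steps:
a(t) = -5/13 + 35/t (a(t) = -5*1/13 + 35/t = -5/13 + 35/t)
z(H) = (59 + H)*(64 + H) (z(H) = (64 + H)*(59 + H) = (59 + H)*(64 + H))
a(-35) + z(-3) = (-5/13 + 35/(-35)) + (3776 + (-3)**2 + 123*(-3)) = (-5/13 + 35*(-1/35)) + (3776 + 9 - 369) = (-5/13 - 1) + 3416 = -18/13 + 3416 = 44390/13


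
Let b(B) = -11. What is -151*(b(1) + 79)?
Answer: -10268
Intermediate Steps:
-151*(b(1) + 79) = -151*(-11 + 79) = -151*68 = -10268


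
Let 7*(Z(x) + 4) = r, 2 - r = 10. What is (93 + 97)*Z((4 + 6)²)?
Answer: -6840/7 ≈ -977.14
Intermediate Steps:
r = -8 (r = 2 - 1*10 = 2 - 10 = -8)
Z(x) = -36/7 (Z(x) = -4 + (⅐)*(-8) = -4 - 8/7 = -36/7)
(93 + 97)*Z((4 + 6)²) = (93 + 97)*(-36/7) = 190*(-36/7) = -6840/7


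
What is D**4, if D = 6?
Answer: 1296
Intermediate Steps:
D**4 = 6**4 = 1296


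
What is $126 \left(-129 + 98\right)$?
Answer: $-3906$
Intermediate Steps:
$126 \left(-129 + 98\right) = 126 \left(-31\right) = -3906$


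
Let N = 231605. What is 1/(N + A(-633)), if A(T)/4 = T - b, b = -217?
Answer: 1/229941 ≈ 4.3489e-6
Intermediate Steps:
A(T) = 868 + 4*T (A(T) = 4*(T - 1*(-217)) = 4*(T + 217) = 4*(217 + T) = 868 + 4*T)
1/(N + A(-633)) = 1/(231605 + (868 + 4*(-633))) = 1/(231605 + (868 - 2532)) = 1/(231605 - 1664) = 1/229941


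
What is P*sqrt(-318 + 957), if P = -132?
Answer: -396*sqrt(71) ≈ -3336.8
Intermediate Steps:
P*sqrt(-318 + 957) = -132*sqrt(-318 + 957) = -396*sqrt(71)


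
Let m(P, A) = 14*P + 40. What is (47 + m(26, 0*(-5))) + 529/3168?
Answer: 1429297/3168 ≈ 451.17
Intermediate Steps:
m(P, A) = 40 + 14*P
(47 + m(26, 0*(-5))) + 529/3168 = (47 + (40 + 14*26)) + 529/3168 = (47 + (40 + 364)) + 529*(1/3168) = (47 + 404) + 529/3168 = 451 + 529/3168 = 1429297/3168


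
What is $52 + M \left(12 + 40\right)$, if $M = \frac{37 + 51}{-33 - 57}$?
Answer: $\frac{52}{45} \approx 1.1556$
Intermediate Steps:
$M = - \frac{44}{45}$ ($M = \frac{88}{-90} = 88 \left(- \frac{1}{90}\right) = - \frac{44}{45} \approx -0.97778$)
$52 + M \left(12 + 40\right) = 52 - \frac{44 \left(12 + 40\right)}{45} = 52 - \frac{2288}{45} = \frac{52}{45}$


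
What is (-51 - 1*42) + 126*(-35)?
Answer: -4503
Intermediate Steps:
(-51 - 1*42) + 126*(-35) = (-51 - 42) - 4410 = -93 - 4410 = -4503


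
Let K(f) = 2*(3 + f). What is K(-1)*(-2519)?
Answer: -10076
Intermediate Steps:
K(f) = 6 + 2*f
K(-1)*(-2519) = (6 + 2*(-1))*(-2519) = (6 - 2)*(-2519) = 4*(-2519) = -10076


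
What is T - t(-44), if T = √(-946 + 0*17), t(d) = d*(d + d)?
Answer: -3872 + I*√946 ≈ -3872.0 + 30.757*I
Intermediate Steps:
t(d) = 2*d² (t(d) = d*(2*d) = 2*d²)
T = I*√946 (T = √(-946 + 0) = √(-946) = I*√946 ≈ 30.757*I)
T - t(-44) = I*√946 - 2*(-44)² = I*√946 - 2*1936 = I*√946 - 1*3872 = I*√946 - 3872 = -3872 + I*√946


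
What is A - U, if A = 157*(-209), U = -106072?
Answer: 73259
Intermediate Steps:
A = -32813
A - U = -32813 - 1*(-106072) = -32813 + 106072 = 73259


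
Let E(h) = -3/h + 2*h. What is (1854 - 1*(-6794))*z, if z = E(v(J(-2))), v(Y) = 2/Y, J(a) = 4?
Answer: -43240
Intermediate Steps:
z = -5 (z = -3/(2/4) + 2*(2/4) = -3/(2*(¼)) + 2*(2*(¼)) = -3/½ + 2*(½) = -3*2 + 1 = -6 + 1 = -5)
(1854 - 1*(-6794))*z = (1854 - 1*(-6794))*(-5) = (1854 + 6794)*(-5) = 8648*(-5) = -43240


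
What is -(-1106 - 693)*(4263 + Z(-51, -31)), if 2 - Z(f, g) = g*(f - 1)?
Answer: 4772747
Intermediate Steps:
Z(f, g) = 2 - g*(-1 + f) (Z(f, g) = 2 - g*(f - 1) = 2 - g*(-1 + f))
-(-1106 - 693)*(4263 + Z(-51, -31)) = -(-1106 - 693)*(4263 + (2 - 31 - 1*(-51)*(-31))) = -(-1799)*(4263 + (2 - 31 - 1581)) = -(-1799)*(4263 - 1610) = -(-1799)*2653 = -1*(-4772747) = 4772747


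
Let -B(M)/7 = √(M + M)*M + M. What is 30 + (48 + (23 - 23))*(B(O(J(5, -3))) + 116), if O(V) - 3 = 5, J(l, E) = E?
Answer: -7842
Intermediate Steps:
O(V) = 8 (O(V) = 3 + 5 = 8)
B(M) = -7*M - 7*√2*M^(3/2) (B(M) = -7*(√(M + M)*M + M) = -7*(√(2*M)*M + M) = -7*((√2*√M)*M + M) = -7*(√2*M^(3/2) + M) = -7*(M + √2*M^(3/2)) = -7*M - 7*√2*M^(3/2))
30 + (48 + (23 - 23))*(B(O(J(5, -3))) + 116) = 30 + (48 + (23 - 23))*((-7*8 - 7*√2*8^(3/2)) + 116) = 30 + (48 + 0)*((-56 - 7*√2*16*√2) + 116) = 30 + 48*((-56 - 224) + 116) = 30 + 48*(-280 + 116) = 30 + 48*(-164) = 30 - 7872 = -7842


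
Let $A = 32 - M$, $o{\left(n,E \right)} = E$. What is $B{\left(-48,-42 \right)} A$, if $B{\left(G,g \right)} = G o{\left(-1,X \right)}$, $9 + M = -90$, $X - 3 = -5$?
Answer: $12576$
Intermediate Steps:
$X = -2$ ($X = 3 - 5 = -2$)
$M = -99$ ($M = -9 - 90 = -99$)
$B{\left(G,g \right)} = - 2 G$ ($B{\left(G,g \right)} = G \left(-2\right) = - 2 G$)
$A = 131$ ($A = 32 - -99 = 32 + 99 = 131$)
$B{\left(-48,-42 \right)} A = \left(-2\right) \left(-48\right) 131 = 96 \cdot 131 = 12576$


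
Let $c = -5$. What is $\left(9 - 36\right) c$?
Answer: $135$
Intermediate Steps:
$\left(9 - 36\right) c = \left(9 - 36\right) \left(-5\right) = \left(-27\right) \left(-5\right) = 135$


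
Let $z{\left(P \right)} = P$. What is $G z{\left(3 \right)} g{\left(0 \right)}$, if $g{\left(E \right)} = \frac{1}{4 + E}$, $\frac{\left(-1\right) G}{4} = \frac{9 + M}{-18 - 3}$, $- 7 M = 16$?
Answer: $\frac{47}{49} \approx 0.95918$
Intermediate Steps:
$M = - \frac{16}{7}$ ($M = \left(- \frac{1}{7}\right) 16 = - \frac{16}{7} \approx -2.2857$)
$G = \frac{188}{147}$ ($G = - 4 \frac{9 - \frac{16}{7}}{-18 - 3} = - 4 \frac{47}{7 \left(-21\right)} = - 4 \cdot \frac{47}{7} \left(- \frac{1}{21}\right) = \left(-4\right) \left(- \frac{47}{147}\right) = \frac{188}{147} \approx 1.2789$)
$G z{\left(3 \right)} g{\left(0 \right)} = \frac{\frac{188}{147} \cdot 3}{4 + 0} = \frac{188}{49 \cdot 4} = \frac{188}{49} \cdot \frac{1}{4} = \frac{47}{49}$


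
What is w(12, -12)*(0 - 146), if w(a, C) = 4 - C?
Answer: -2336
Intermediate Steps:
w(12, -12)*(0 - 146) = (4 - 1*(-12))*(0 - 146) = (4 + 12)*(-146) = 16*(-146) = -2336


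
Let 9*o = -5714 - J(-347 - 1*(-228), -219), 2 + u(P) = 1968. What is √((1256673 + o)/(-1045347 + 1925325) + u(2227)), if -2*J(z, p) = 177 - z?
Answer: 23*√214212004566/239994 ≈ 44.356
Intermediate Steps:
u(P) = 1966 (u(P) = -2 + 1968 = 1966)
J(z, p) = -177/2 + z/2 (J(z, p) = -(177 - z)/2 = -177/2 + z/2)
o = -5566/9 (o = (-5714 - (-177/2 + (-347 - 1*(-228))/2))/9 = (-5714 - (-177/2 + (-347 + 228)/2))/9 = (-5714 - (-177/2 + (½)*(-119)))/9 = (-5714 - (-177/2 - 119/2))/9 = (-5714 - 1*(-148))/9 = (-5714 + 148)/9 = (⅑)*(-5566) = -5566/9 ≈ -618.44)
√((1256673 + o)/(-1045347 + 1925325) + u(2227)) = √((1256673 - 5566/9)/(-1045347 + 1925325) + 1966) = √((11304491/9)/879978 + 1966) = √((11304491/9)*(1/879978) + 1966) = √(1027681/719982 + 1966) = √(1416512293/719982) = 23*√214212004566/239994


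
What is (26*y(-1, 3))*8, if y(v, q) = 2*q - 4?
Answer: 416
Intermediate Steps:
y(v, q) = -4 + 2*q
(26*y(-1, 3))*8 = (26*(-4 + 2*3))*8 = (26*(-4 + 6))*8 = (26*2)*8 = 52*8 = 416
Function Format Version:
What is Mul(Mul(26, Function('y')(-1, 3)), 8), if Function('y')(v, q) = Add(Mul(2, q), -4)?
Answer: 416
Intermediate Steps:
Function('y')(v, q) = Add(-4, Mul(2, q))
Mul(Mul(26, Function('y')(-1, 3)), 8) = Mul(Mul(26, Add(-4, Mul(2, 3))), 8) = Mul(Mul(26, Add(-4, 6)), 8) = Mul(Mul(26, 2), 8) = Mul(52, 8) = 416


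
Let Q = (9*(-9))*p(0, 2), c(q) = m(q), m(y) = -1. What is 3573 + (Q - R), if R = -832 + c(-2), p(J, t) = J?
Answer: 4406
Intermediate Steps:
c(q) = -1
R = -833 (R = -832 - 1 = -833)
Q = 0 (Q = (9*(-9))*0 = -81*0 = 0)
3573 + (Q - R) = 3573 + (0 - 1*(-833)) = 3573 + (0 + 833) = 3573 + 833 = 4406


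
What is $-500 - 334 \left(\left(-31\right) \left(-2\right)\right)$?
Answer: $-21208$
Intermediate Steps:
$-500 - 334 \left(\left(-31\right) \left(-2\right)\right) = -500 - 20708 = -21208$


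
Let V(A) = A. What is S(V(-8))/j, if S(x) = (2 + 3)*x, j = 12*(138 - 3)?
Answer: -2/81 ≈ -0.024691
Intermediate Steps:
j = 1620 (j = 12*135 = 1620)
S(x) = 5*x
S(V(-8))/j = (5*(-8))/1620 = -40*1/1620 = -2/81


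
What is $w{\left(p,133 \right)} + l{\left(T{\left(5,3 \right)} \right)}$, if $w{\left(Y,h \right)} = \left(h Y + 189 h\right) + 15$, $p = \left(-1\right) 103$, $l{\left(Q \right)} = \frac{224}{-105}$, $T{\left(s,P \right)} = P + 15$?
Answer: $\frac{171763}{15} \approx 11451.0$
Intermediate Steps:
$T{\left(s,P \right)} = 15 + P$
$l{\left(Q \right)} = - \frac{32}{15}$ ($l{\left(Q \right)} = 224 \left(- \frac{1}{105}\right) = - \frac{32}{15}$)
$p = -103$
$w{\left(Y,h \right)} = 15 + 189 h + Y h$ ($w{\left(Y,h \right)} = \left(Y h + 189 h\right) + 15 = \left(189 h + Y h\right) + 15 = 15 + 189 h + Y h$)
$w{\left(p,133 \right)} + l{\left(T{\left(5,3 \right)} \right)} = \left(15 + 189 \cdot 133 - 13699\right) - \frac{32}{15} = \left(15 + 25137 - 13699\right) - \frac{32}{15} = 11453 - \frac{32}{15} = \frac{171763}{15}$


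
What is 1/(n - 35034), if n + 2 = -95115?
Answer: -1/130151 ≈ -7.6834e-6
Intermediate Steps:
n = -95117 (n = -2 - 95115 = -95117)
1/(n - 35034) = 1/(-95117 - 35034) = 1/(-130151) = -1/130151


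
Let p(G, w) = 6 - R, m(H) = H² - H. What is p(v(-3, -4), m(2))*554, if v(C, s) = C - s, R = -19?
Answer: 13850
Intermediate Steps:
p(G, w) = 25 (p(G, w) = 6 - 1*(-19) = 6 + 19 = 25)
p(v(-3, -4), m(2))*554 = 25*554 = 13850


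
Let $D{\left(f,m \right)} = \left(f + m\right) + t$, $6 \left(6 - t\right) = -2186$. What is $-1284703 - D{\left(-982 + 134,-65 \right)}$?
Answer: $- \frac{3852481}{3} \approx -1.2842 \cdot 10^{6}$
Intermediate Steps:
$t = \frac{1111}{3}$ ($t = 6 - - \frac{1093}{3} = 6 + \frac{1093}{3} = \frac{1111}{3} \approx 370.33$)
$D{\left(f,m \right)} = \frac{1111}{3} + f + m$ ($D{\left(f,m \right)} = \left(f + m\right) + \frac{1111}{3} = \frac{1111}{3} + f + m$)
$-1284703 - D{\left(-982 + 134,-65 \right)} = -1284703 - \left(\frac{1111}{3} + \left(-982 + 134\right) - 65\right) = -1284703 - \left(\frac{1111}{3} - 848 - 65\right) = -1284703 - - \frac{1628}{3} = -1284703 + \frac{1628}{3} = - \frac{3852481}{3}$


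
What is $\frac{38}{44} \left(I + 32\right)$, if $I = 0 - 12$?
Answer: $\frac{190}{11} \approx 17.273$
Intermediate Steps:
$I = -12$
$\frac{38}{44} \left(I + 32\right) = \frac{38}{44} \left(-12 + 32\right) = 38 \cdot \frac{1}{44} \cdot 20 = \frac{19}{22} \cdot 20 = \frac{190}{11}$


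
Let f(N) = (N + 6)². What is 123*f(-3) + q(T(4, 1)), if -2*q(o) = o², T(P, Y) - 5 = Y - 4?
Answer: 1105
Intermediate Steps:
T(P, Y) = 1 + Y (T(P, Y) = 5 + (Y - 4) = 5 + (-4 + Y) = 1 + Y)
q(o) = -o²/2
f(N) = (6 + N)²
123*f(-3) + q(T(4, 1)) = 123*(6 - 3)² - (1 + 1)²/2 = 123*3² - ½*2² = 123*9 - ½*4 = 1107 - 2 = 1105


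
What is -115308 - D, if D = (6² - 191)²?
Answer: -139333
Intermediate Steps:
D = 24025 (D = (36 - 191)² = (-155)² = 24025)
-115308 - D = -115308 - 1*24025 = -115308 - 24025 = -139333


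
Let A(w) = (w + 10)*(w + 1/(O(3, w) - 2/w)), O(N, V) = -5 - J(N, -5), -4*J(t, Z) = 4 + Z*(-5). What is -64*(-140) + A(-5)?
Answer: 473655/53 ≈ 8936.9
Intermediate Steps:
J(t, Z) = -1 + 5*Z/4 (J(t, Z) = -(4 + Z*(-5))/4 = -(4 - 5*Z)/4 = -1 + 5*Z/4)
O(N, V) = 9/4 (O(N, V) = -5 - (-1 + (5/4)*(-5)) = -5 - (-1 - 25/4) = -5 - 1*(-29/4) = -5 + 29/4 = 9/4)
A(w) = (10 + w)*(w + 1/(9/4 - 2/w)) (A(w) = (w + 10)*(w + 1/(9/4 - 2/w)) = (10 + w)*(w + 1/(9/4 - 2/w)))
-64*(-140) + A(-5) = -64*(-140) - 5*(-40 + 9*(-5)² + 86*(-5))/(-8 + 9*(-5)) = 8960 - 5*(-40 + 9*25 - 430)/(-8 - 45) = 8960 - 5*(-40 + 225 - 430)/(-53) = 8960 - 5*(-1/53)*(-245) = 8960 - 1225/53 = 473655/53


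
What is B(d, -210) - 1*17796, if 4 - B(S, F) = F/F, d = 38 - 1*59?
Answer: -17793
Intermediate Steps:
d = -21 (d = 38 - 59 = -21)
B(S, F) = 3 (B(S, F) = 4 - F/F = 4 - 1*1 = 4 - 1 = 3)
B(d, -210) - 1*17796 = 3 - 1*17796 = 3 - 17796 = -17793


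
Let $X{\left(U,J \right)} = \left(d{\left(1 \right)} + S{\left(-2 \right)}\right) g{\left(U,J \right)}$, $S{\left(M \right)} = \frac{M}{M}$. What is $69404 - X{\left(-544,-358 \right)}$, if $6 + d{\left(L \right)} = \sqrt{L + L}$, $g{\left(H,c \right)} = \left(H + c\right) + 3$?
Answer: $64909 + 899 \sqrt{2} \approx 66180.0$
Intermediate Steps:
$S{\left(M \right)} = 1$
$g{\left(H,c \right)} = 3 + H + c$
$d{\left(L \right)} = -6 + \sqrt{2} \sqrt{L}$ ($d{\left(L \right)} = -6 + \sqrt{L + L} = -6 + \sqrt{2 L} = -6 + \sqrt{2} \sqrt{L}$)
$X{\left(U,J \right)} = \left(-5 + \sqrt{2}\right) \left(3 + J + U\right)$ ($X{\left(U,J \right)} = \left(\left(-6 + \sqrt{2} \sqrt{1}\right) + 1\right) \left(3 + U + J\right) = \left(\left(-6 + \sqrt{2} \cdot 1\right) + 1\right) \left(3 + J + U\right) = \left(\left(-6 + \sqrt{2}\right) + 1\right) \left(3 + J + U\right) = \left(-5 + \sqrt{2}\right) \left(3 + J + U\right)$)
$69404 - X{\left(-544,-358 \right)} = 69404 - - \left(5 - \sqrt{2}\right) \left(3 - 358 - 544\right) = 69404 - \left(-1\right) \left(5 - \sqrt{2}\right) \left(-899\right) = 69404 - \left(4495 - 899 \sqrt{2}\right) = 64909 + 899 \sqrt{2}$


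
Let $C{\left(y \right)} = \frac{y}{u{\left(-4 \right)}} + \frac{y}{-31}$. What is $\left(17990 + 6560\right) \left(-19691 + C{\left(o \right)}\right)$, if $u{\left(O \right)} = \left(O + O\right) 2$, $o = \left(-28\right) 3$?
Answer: $- \frac{29959555675}{62} \approx -4.8322 \cdot 10^{8}$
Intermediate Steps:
$o = -84$
$u{\left(O \right)} = 4 O$ ($u{\left(O \right)} = 2 O 2 = 4 O$)
$C{\left(y \right)} = - \frac{47 y}{496}$ ($C{\left(y \right)} = \frac{y}{4 \left(-4\right)} + \frac{y}{-31} = \frac{y}{-16} + y \left(- \frac{1}{31}\right) = y \left(- \frac{1}{16}\right) - \frac{y}{31} = - \frac{y}{16} - \frac{y}{31} = - \frac{47 y}{496}$)
$\left(17990 + 6560\right) \left(-19691 + C{\left(o \right)}\right) = \left(17990 + 6560\right) \left(-19691 - - \frac{987}{124}\right) = 24550 \left(-19691 + \frac{987}{124}\right) = 24550 \left(- \frac{2440697}{124}\right) = - \frac{29959555675}{62}$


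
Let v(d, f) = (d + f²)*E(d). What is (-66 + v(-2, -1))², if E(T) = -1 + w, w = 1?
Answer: 4356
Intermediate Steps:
E(T) = 0 (E(T) = -1 + 1 = 0)
v(d, f) = 0 (v(d, f) = (d + f²)*0 = 0)
(-66 + v(-2, -1))² = (-66 + 0)² = (-66)² = 4356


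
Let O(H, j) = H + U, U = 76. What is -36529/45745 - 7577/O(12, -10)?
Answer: -349824417/4025560 ≈ -86.901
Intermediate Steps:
O(H, j) = 76 + H (O(H, j) = H + 76 = 76 + H)
-36529/45745 - 7577/O(12, -10) = -36529/45745 - 7577/(76 + 12) = -36529*1/45745 - 7577/88 = -36529/45745 - 7577*1/88 = -36529/45745 - 7577/88 = -349824417/4025560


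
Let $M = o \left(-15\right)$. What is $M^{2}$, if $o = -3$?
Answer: $2025$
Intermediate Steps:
$M = 45$ ($M = \left(-3\right) \left(-15\right) = 45$)
$M^{2} = 45^{2} = 2025$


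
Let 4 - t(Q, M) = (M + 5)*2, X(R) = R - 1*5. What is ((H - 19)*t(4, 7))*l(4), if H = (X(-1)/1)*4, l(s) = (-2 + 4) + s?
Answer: 5160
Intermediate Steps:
X(R) = -5 + R (X(R) = R - 5 = -5 + R)
l(s) = 2 + s
H = -24 (H = ((-5 - 1)/1)*4 = -6*1*4 = -6*4 = -24)
t(Q, M) = -6 - 2*M (t(Q, M) = 4 - (M + 5)*2 = 4 - (5 + M)*2 = 4 - (10 + 2*M) = 4 + (-10 - 2*M) = -6 - 2*M)
((H - 19)*t(4, 7))*l(4) = ((-24 - 19)*(-6 - 2*7))*(2 + 4) = -43*(-6 - 14)*6 = -43*(-20)*6 = 860*6 = 5160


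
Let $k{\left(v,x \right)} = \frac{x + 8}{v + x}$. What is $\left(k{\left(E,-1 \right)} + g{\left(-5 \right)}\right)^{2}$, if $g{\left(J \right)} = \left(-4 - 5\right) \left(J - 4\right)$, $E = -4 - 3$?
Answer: $\frac{410881}{64} \approx 6420.0$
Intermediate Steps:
$E = -7$ ($E = -4 - 3 = -7$)
$k{\left(v,x \right)} = \frac{8 + x}{v + x}$
$g{\left(J \right)} = 36 - 9 J$ ($g{\left(J \right)} = - 9 \left(-4 + J\right) = 36 - 9 J$)
$\left(k{\left(E,-1 \right)} + g{\left(-5 \right)}\right)^{2} = \left(\frac{8 - 1}{-7 - 1} + \left(36 - -45\right)\right)^{2} = \left(\frac{1}{-8} \cdot 7 + \left(36 + 45\right)\right)^{2} = \left(\left(- \frac{1}{8}\right) 7 + 81\right)^{2} = \left(- \frac{7}{8} + 81\right)^{2} = \left(\frac{641}{8}\right)^{2} = \frac{410881}{64}$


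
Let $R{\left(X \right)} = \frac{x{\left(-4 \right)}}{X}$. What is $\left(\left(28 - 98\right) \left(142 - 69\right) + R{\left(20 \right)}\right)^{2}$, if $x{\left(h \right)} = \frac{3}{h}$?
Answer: $\frac{167119892809}{6400} \approx 2.6112 \cdot 10^{7}$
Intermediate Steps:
$R{\left(X \right)} = - \frac{3}{4 X}$ ($R{\left(X \right)} = \frac{3 \frac{1}{-4}}{X} = \frac{3 \left(- \frac{1}{4}\right)}{X} = - \frac{3}{4 X}$)
$\left(\left(28 - 98\right) \left(142 - 69\right) + R{\left(20 \right)}\right)^{2} = \left(\left(28 - 98\right) \left(142 - 69\right) - \frac{3}{4 \cdot 20}\right)^{2} = \left(\left(-70\right) 73 - \frac{3}{80}\right)^{2} = \left(-5110 - \frac{3}{80}\right)^{2} = \left(- \frac{408803}{80}\right)^{2} = \frac{167119892809}{6400}$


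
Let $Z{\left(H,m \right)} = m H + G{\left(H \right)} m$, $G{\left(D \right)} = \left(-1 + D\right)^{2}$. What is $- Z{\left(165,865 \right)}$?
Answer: $-23407765$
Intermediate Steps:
$Z{\left(H,m \right)} = H m + m \left(-1 + H\right)^{2}$ ($Z{\left(H,m \right)} = m H + \left(-1 + H\right)^{2} m = H m + m \left(-1 + H\right)^{2}$)
$- Z{\left(165,865 \right)} = - 865 \left(165 + \left(-1 + 165\right)^{2}\right) = - 865 \left(165 + 164^{2}\right) = - 865 \left(165 + 26896\right) = - 865 \cdot 27061 = \left(-1\right) 23407765 = -23407765$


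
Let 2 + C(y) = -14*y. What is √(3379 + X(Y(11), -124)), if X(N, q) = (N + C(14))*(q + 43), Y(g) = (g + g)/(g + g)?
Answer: 2*√4834 ≈ 139.05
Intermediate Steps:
C(y) = -2 - 14*y
Y(g) = 1 (Y(g) = (2*g)/((2*g)) = (2*g)*(1/(2*g)) = 1)
X(N, q) = (-198 + N)*(43 + q) (X(N, q) = (N + (-2 - 14*14))*(q + 43) = (N + (-2 - 196))*(43 + q) = (N - 198)*(43 + q) = (-198 + N)*(43 + q))
√(3379 + X(Y(11), -124)) = √(3379 + (-8514 - 198*(-124) + 43*1 + 1*(-124))) = √(3379 + (-8514 + 24552 + 43 - 124)) = √(3379 + 15957) = √19336 = 2*√4834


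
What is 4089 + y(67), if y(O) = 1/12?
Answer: 49069/12 ≈ 4089.1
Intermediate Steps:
y(O) = 1/12
4089 + y(67) = 4089 + 1/12 = 49069/12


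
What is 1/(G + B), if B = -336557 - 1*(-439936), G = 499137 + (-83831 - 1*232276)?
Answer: 1/286409 ≈ 3.4915e-6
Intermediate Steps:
G = 183030 (G = 499137 + (-83831 - 232276) = 499137 - 316107 = 183030)
B = 103379 (B = -336557 + 439936 = 103379)
1/(G + B) = 1/(183030 + 103379) = 1/286409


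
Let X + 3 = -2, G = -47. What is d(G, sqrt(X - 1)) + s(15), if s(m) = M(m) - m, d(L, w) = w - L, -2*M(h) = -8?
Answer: 36 + I*sqrt(6) ≈ 36.0 + 2.4495*I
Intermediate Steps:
X = -5 (X = -3 - 2 = -5)
M(h) = 4 (M(h) = -1/2*(-8) = 4)
s(m) = 4 - m
d(G, sqrt(X - 1)) + s(15) = (sqrt(-5 - 1) - 1*(-47)) + (4 - 1*15) = (sqrt(-6) + 47) + (4 - 15) = (I*sqrt(6) + 47) - 11 = (47 + I*sqrt(6)) - 11 = 36 + I*sqrt(6)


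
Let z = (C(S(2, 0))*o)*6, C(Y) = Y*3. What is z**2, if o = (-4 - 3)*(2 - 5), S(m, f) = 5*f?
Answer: 0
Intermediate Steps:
C(Y) = 3*Y
o = 21 (o = -7*(-3) = 21)
z = 0 (z = ((3*(5*0))*21)*6 = ((3*0)*21)*6 = (0*21)*6 = 0*6 = 0)
z**2 = 0**2 = 0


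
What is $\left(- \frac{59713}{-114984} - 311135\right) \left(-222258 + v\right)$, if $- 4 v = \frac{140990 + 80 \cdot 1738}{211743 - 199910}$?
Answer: $\frac{188182562669006967061}{2721211344} \approx 6.9154 \cdot 10^{10}$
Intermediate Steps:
$v = - \frac{140015}{23666}$ ($v = - \frac{\left(140990 + 80 \cdot 1738\right) \frac{1}{211743 - 199910}}{4} = - \frac{\left(140990 + 139040\right) \frac{1}{11833}}{4} = - \frac{280030 \cdot \frac{1}{11833}}{4} = \left(- \frac{1}{4}\right) \frac{280030}{11833} = - \frac{140015}{23666} \approx -5.9163$)
$\left(- \frac{59713}{-114984} - 311135\right) \left(-222258 + v\right) = \left(- \frac{59713}{-114984} - 311135\right) \left(-222258 - \frac{140015}{23666}\right) = \left(\left(-59713\right) \left(- \frac{1}{114984}\right) - 311135\right) \left(- \frac{5260097843}{23666}\right) = \left(\frac{59713}{114984} - 311135\right) \left(- \frac{5260097843}{23666}\right) = \left(- \frac{35775487127}{114984}\right) \left(- \frac{5260097843}{23666}\right) = \frac{188182562669006967061}{2721211344}$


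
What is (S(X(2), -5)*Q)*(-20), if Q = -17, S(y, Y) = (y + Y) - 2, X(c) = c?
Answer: -1700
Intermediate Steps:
S(y, Y) = -2 + Y + y (S(y, Y) = (Y + y) - 2 = -2 + Y + y)
(S(X(2), -5)*Q)*(-20) = ((-2 - 5 + 2)*(-17))*(-20) = -5*(-17)*(-20) = 85*(-20) = -1700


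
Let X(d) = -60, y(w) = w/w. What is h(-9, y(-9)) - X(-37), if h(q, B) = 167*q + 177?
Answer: -1266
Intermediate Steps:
y(w) = 1
h(q, B) = 177 + 167*q
h(-9, y(-9)) - X(-37) = (177 + 167*(-9)) - 1*(-60) = (177 - 1503) + 60 = -1326 + 60 = -1266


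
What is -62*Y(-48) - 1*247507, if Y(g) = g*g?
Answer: -390355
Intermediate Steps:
Y(g) = g²
-62*Y(-48) - 1*247507 = -62*(-48)² - 1*247507 = -62*2304 - 247507 = -142848 - 247507 = -390355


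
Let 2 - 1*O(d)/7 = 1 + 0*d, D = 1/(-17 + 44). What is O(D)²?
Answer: 49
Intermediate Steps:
D = 1/27 ≈ 0.037037
O(d) = 7 (O(d) = 14 - 7*(1 + 0*d) = 14 - 7*(1 + 0) = 14 - 7*1 = 14 - 7 = 7)
O(D)² = 7² = 49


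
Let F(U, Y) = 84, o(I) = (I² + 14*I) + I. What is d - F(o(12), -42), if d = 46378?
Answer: 46294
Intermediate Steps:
o(I) = I² + 15*I
d - F(o(12), -42) = 46378 - 1*84 = 46378 - 84 = 46294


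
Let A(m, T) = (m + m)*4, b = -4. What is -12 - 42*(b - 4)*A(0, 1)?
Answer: -12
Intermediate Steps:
A(m, T) = 8*m (A(m, T) = (2*m)*4 = 8*m)
-12 - 42*(b - 4)*A(0, 1) = -12 - 42*(-4 - 4)*8*0 = -12 - (-336)*0 = -12 - 42*0 = -12 + 0 = -12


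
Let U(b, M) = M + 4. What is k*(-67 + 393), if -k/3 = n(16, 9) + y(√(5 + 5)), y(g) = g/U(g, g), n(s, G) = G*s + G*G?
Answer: -218420 - 652*√10 ≈ -2.2048e+5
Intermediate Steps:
U(b, M) = 4 + M
n(s, G) = G² + G*s (n(s, G) = G*s + G² = G² + G*s)
y(g) = g/(4 + g)
k = -675 - 3*√10/(4 + √10) (k = -3*(9*(9 + 16) + √(5 + 5)/(4 + √(5 + 5))) = -3*(9*25 + √10/(4 + √10)) = -3*(225 + √10/(4 + √10)) = -675 - 3*√10/(4 + √10) ≈ -676.32)
k*(-67 + 393) = (-670 - 2*√10)*(-67 + 393) = (-670 - 2*√10)*326 = -218420 - 652*√10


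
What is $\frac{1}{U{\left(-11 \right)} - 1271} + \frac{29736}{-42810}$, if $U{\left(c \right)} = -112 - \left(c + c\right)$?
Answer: $- \frac{6752251}{9710735} \approx -0.69534$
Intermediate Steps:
$U{\left(c \right)} = -112 - 2 c$
$\frac{1}{U{\left(-11 \right)} - 1271} + \frac{29736}{-42810} = \frac{1}{\left(-112 - -22\right) - 1271} + \frac{29736}{-42810} = \frac{1}{\left(-112 + 22\right) - 1271} + 29736 \left(- \frac{1}{42810}\right) = \frac{1}{-90 - 1271} - \frac{4956}{7135} = \frac{1}{-1361} - \frac{4956}{7135} = - \frac{1}{1361} - \frac{4956}{7135} = - \frac{6752251}{9710735}$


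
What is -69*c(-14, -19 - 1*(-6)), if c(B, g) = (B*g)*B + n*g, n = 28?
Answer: 200928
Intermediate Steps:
c(B, g) = 28*g + g*B² (c(B, g) = (B*g)*B + 28*g = g*B² + 28*g = 28*g + g*B²)
-69*c(-14, -19 - 1*(-6)) = -69*(-19 - 1*(-6))*(28 + (-14)²) = -69*(-19 + 6)*(28 + 196) = -(-897)*224 = -69*(-2912) = 200928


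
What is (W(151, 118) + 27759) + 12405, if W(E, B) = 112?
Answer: 40276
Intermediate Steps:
(W(151, 118) + 27759) + 12405 = (112 + 27759) + 12405 = 27871 + 12405 = 40276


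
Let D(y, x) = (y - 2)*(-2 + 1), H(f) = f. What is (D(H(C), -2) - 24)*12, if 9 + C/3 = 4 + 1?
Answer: -120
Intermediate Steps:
C = -12 (C = -27 + 3*(4 + 1) = -27 + 3*5 = -27 + 15 = -12)
D(y, x) = 2 - y (D(y, x) = (-2 + y)*(-1) = 2 - y)
(D(H(C), -2) - 24)*12 = ((2 - 1*(-12)) - 24)*12 = ((2 + 12) - 24)*12 = (14 - 24)*12 = -10*12 = -120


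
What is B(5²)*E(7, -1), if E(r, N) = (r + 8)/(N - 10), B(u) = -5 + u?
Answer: -300/11 ≈ -27.273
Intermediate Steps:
E(r, N) = (8 + r)/(-10 + N)
B(5²)*E(7, -1) = (-5 + 5²)*((8 + 7)/(-10 - 1)) = (-5 + 25)*(15/(-11)) = 20*(-1/11*15) = 20*(-15/11) = -300/11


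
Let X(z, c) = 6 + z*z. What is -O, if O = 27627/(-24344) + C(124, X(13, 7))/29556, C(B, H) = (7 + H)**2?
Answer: 2543239/179877816 ≈ 0.014139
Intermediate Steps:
X(z, c) = 6 + z**2
O = -2543239/179877816 (O = 27627/(-24344) + (7 + (6 + 13**2))**2/29556 = 27627*(-1/24344) + (7 + (6 + 169))**2*(1/29556) = -27627/24344 + (7 + 175)**2*(1/29556) = -27627/24344 + 182**2*(1/29556) = -27627/24344 + 33124*(1/29556) = -27627/24344 + 8281/7389 = -2543239/179877816 ≈ -0.014139)
-O = -1*(-2543239/179877816) = 2543239/179877816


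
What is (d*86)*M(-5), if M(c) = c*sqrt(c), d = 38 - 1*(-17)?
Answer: -23650*I*sqrt(5) ≈ -52883.0*I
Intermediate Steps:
d = 55 (d = 38 + 17 = 55)
M(c) = c**(3/2)
(d*86)*M(-5) = (55*86)*(-5)**(3/2) = 4730*(-5*I*sqrt(5)) = -23650*I*sqrt(5)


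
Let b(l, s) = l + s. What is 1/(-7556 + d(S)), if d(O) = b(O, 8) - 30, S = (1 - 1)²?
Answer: -1/7578 ≈ -0.00013196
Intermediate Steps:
S = 0 (S = 0² = 0)
d(O) = -22 + O (d(O) = (O + 8) - 30 = (8 + O) - 30 = -22 + O)
1/(-7556 + d(S)) = 1/(-7556 + (-22 + 0)) = 1/(-7556 - 22) = 1/(-7578) = -1/7578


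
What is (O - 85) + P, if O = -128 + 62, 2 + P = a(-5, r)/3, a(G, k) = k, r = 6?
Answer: -151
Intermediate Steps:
P = 0 (P = -2 + 6/3 = -2 + 6*(⅓) = -2 + 2 = 0)
O = -66
(O - 85) + P = (-66 - 85) + 0 = -151 + 0 = -151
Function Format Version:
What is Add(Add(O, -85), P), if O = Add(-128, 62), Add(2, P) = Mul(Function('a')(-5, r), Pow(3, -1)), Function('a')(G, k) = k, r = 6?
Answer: -151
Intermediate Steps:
P = 0 (P = Add(-2, Mul(6, Pow(3, -1))) = Add(-2, Mul(6, Rational(1, 3))) = Add(-2, 2) = 0)
O = -66
Add(Add(O, -85), P) = Add(Add(-66, -85), 0) = Add(-151, 0) = -151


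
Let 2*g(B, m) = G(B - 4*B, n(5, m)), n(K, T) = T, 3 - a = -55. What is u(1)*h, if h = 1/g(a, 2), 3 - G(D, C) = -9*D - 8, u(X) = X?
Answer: -2/1555 ≈ -0.0012862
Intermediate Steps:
a = 58 (a = 3 - 1*(-55) = 3 + 55 = 58)
G(D, C) = 11 + 9*D (G(D, C) = 3 - (-9*D - 8) = 3 - (-8 - 9*D) = 3 + (8 + 9*D) = 11 + 9*D)
g(B, m) = 11/2 - 27*B/2 (g(B, m) = (11 + 9*(B - 4*B))/2 = (11 + 9*(-3*B))/2 = (11 - 27*B)/2 = 11/2 - 27*B/2)
h = -2/1555 (h = 1/(11/2 - 27/2*58) = 1/(11/2 - 783) = 1/(-1555/2) = -2/1555 ≈ -0.0012862)
u(1)*h = 1*(-2/1555) = -2/1555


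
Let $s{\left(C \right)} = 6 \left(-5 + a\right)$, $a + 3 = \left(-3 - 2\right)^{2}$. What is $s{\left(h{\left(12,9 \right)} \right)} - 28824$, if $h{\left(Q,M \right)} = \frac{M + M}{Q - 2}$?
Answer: $-28722$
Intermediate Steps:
$a = 22$ ($a = -3 + \left(-3 - 2\right)^{2} = -3 + \left(-5\right)^{2} = -3 + 25 = 22$)
$h{\left(Q,M \right)} = \frac{2 M}{-2 + Q}$
$s{\left(C \right)} = 102$ ($s{\left(C \right)} = 6 \left(-5 + 22\right) = 6 \cdot 17 = 102$)
$s{\left(h{\left(12,9 \right)} \right)} - 28824 = 102 - 28824 = -28722$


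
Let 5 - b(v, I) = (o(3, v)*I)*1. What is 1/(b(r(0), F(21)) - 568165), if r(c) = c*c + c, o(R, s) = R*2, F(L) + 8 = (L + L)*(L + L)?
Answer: -1/578696 ≈ -1.7280e-6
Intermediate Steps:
F(L) = -8 + 4*L² (F(L) = -8 + (L + L)*(L + L) = -8 + (2*L)*(2*L) = -8 + 4*L²)
o(R, s) = 2*R
r(c) = c + c² (r(c) = c² + c = c + c²)
b(v, I) = 5 - 6*I (b(v, I) = 5 - (2*3)*I = 5 - 6*I)
1/(b(r(0), F(21)) - 568165) = 1/((5 - 6*(-8 + 4*21²)) - 568165) = 1/((5 - 6*(-8 + 4*441)) - 568165) = 1/((5 - 6*(-8 + 1764)) - 568165) = 1/((5 - 6*1756) - 568165) = 1/((5 - 10536) - 568165) = 1/(-10531 - 568165) = 1/(-578696) = -1/578696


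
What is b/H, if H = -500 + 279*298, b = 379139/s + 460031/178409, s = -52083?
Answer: -1985546149/34905260927817 ≈ -5.6884e-5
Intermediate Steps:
b = -3971092298/844734177 (b = 379139/(-52083) + 460031/178409 = 379139*(-1/52083) + 460031*(1/178409) = -379139/52083 + 41821/16219 = -3971092298/844734177 ≈ -4.7010)
H = 82642 (H = -500 + 83142 = 82642)
b/H = -3971092298/844734177/82642 = -3971092298/844734177*1/82642 = -1985546149/34905260927817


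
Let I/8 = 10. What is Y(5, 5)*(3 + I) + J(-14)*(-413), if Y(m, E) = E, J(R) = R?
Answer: 6197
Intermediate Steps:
I = 80 (I = 8*10 = 80)
Y(5, 5)*(3 + I) + J(-14)*(-413) = 5*(3 + 80) - 14*(-413) = 5*83 + 5782 = 415 + 5782 = 6197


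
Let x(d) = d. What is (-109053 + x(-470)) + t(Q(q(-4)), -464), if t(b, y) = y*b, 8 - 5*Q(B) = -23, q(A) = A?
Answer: -561999/5 ≈ -1.1240e+5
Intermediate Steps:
Q(B) = 31/5 (Q(B) = 8/5 - ⅕*(-23) = 8/5 + 23/5 = 31/5)
t(b, y) = b*y
(-109053 + x(-470)) + t(Q(q(-4)), -464) = (-109053 - 470) + (31/5)*(-464) = -109523 - 14384/5 = -561999/5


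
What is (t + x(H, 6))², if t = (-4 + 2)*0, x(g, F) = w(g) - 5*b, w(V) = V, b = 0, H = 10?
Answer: 100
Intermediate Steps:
x(g, F) = g (x(g, F) = g - 5*0 = g + 0 = g)
t = 0 (t = -2*0 = 0)
(t + x(H, 6))² = (0 + 10)² = 10² = 100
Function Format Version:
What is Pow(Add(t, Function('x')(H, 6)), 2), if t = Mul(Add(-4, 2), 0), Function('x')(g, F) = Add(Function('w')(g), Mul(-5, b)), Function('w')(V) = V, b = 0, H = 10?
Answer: 100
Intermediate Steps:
Function('x')(g, F) = g (Function('x')(g, F) = Add(g, Mul(-5, 0)) = Add(g, 0) = g)
t = 0 (t = Mul(-2, 0) = 0)
Pow(Add(t, Function('x')(H, 6)), 2) = Pow(Add(0, 10), 2) = Pow(10, 2) = 100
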